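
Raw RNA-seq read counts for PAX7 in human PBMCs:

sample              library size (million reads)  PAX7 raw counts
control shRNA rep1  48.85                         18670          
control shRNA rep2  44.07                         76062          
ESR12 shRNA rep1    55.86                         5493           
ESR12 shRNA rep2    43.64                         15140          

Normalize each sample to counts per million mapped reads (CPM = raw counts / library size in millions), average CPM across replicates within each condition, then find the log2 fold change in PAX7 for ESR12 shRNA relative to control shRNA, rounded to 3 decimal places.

-2.243

CPM(control shRNA rep1) = 18670 / 48.85 = 382.1904
CPM(control shRNA rep2) = 76062 / 44.07 = 1725.9360
CPM(ESR12 shRNA rep1) = 5493 / 55.86 = 98.3351
CPM(ESR12 shRNA rep2) = 15140 / 43.64 = 346.9294
mean CPM(control shRNA) = 1054.0632; mean CPM(ESR12 shRNA) = 222.6323
Fold change = 222.6323 / 1054.0632 = 0.21121
log2(0.21121) = -2.2432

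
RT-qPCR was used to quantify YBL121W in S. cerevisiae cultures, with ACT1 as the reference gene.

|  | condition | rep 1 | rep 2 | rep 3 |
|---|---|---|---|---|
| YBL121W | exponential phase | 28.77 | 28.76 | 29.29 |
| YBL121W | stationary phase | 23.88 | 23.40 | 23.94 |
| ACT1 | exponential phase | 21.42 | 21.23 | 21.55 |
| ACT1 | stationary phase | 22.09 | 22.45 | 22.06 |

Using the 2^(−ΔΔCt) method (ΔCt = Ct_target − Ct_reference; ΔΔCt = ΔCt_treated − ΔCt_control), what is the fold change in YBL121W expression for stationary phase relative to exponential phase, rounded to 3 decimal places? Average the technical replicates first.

64.000

Mean Ct: YBL121W exponential phase 28.940; YBL121W stationary phase 23.740; ACT1 exponential phase 21.400; ACT1 stationary phase 22.200
ΔCt(exponential phase) = 28.940 − 21.400 = 7.540
ΔCt(stationary phase) = 23.740 − 22.200 = 1.540
ΔΔCt = 1.540 − 7.540 = -6.000
Fold change = 2^(−(-6.000)) = 2^6.000 = 64.0000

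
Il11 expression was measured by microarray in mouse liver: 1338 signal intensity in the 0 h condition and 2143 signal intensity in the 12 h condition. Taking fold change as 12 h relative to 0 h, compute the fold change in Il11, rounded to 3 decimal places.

1.602

Fold change = 2143 / 1338 = 1.6016
Il11 is upregulated.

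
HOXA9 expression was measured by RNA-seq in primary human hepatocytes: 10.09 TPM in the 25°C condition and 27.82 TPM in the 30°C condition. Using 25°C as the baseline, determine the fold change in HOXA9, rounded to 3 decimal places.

Fold change = 27.82 / 10.09 = 2.7572
HOXA9 is upregulated.

2.757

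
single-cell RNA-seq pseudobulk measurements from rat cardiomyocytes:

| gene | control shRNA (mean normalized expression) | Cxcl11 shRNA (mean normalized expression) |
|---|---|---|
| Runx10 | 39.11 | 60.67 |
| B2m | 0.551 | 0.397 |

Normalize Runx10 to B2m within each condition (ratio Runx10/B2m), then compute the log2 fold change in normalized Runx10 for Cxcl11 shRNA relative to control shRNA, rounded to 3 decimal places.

Runx10/B2m (control shRNA) = 39.11 / 0.551 = 70.98
Runx10/B2m (Cxcl11 shRNA) = 60.67 / 0.397 = 152.82
Fold change = 152.82 / 70.98 = 2.1530
log2(2.1530) = 1.1064

1.106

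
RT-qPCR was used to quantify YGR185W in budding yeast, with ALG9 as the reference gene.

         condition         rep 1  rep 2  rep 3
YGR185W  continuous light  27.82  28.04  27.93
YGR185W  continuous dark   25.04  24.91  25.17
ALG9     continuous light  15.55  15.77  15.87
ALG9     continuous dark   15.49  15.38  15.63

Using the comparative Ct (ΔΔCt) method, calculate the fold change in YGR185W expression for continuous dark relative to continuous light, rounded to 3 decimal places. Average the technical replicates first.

Mean Ct: YGR185W continuous light 27.930; YGR185W continuous dark 25.040; ALG9 continuous light 15.730; ALG9 continuous dark 15.500
ΔCt(continuous light) = 27.930 − 15.730 = 12.200
ΔCt(continuous dark) = 25.040 − 15.500 = 9.540
ΔΔCt = 9.540 − 12.200 = -2.660
Fold change = 2^(−(-2.660)) = 2^2.660 = 6.3203

6.320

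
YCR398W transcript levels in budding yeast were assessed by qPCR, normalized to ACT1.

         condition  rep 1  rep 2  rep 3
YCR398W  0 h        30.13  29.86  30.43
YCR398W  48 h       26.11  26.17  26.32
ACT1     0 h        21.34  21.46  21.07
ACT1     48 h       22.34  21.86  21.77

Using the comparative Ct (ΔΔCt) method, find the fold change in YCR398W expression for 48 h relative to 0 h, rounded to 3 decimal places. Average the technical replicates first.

Mean Ct: YCR398W 0 h 30.140; YCR398W 48 h 26.200; ACT1 0 h 21.290; ACT1 48 h 21.990
ΔCt(0 h) = 30.140 − 21.290 = 8.850
ΔCt(48 h) = 26.200 − 21.990 = 4.210
ΔΔCt = 4.210 − 8.850 = -4.640
Fold change = 2^(−(-4.640)) = 2^4.640 = 24.9333

24.933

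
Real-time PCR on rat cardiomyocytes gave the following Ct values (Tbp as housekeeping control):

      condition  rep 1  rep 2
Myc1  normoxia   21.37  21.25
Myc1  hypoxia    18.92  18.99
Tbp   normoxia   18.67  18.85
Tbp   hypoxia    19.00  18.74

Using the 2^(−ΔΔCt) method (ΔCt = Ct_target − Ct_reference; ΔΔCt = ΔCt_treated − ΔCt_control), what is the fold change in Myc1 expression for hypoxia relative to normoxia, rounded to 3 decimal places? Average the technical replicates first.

5.521

Mean Ct: Myc1 normoxia 21.310; Myc1 hypoxia 18.955; Tbp normoxia 18.760; Tbp hypoxia 18.870
ΔCt(normoxia) = 21.310 − 18.760 = 2.550
ΔCt(hypoxia) = 18.955 − 18.870 = 0.085
ΔΔCt = 0.085 − 2.550 = -2.465
Fold change = 2^(−(-2.465)) = 2^2.465 = 5.5213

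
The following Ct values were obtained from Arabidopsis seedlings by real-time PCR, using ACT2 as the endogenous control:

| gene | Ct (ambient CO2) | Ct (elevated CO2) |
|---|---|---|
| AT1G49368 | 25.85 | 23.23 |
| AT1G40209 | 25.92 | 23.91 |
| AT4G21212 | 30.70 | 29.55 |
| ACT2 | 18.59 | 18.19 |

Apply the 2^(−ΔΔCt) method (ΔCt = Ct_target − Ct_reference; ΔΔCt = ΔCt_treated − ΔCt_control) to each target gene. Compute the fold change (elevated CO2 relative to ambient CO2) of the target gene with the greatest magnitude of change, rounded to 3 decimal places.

AT1G49368: ΔΔCt = (23.23−18.19) − (25.85−18.59) = 5.04 − 7.26 = -2.22; fold change = 2^2.22 = 4.659
AT1G40209: ΔΔCt = (23.91−18.19) − (25.92−18.59) = 5.72 − 7.33 = -1.61; fold change = 2^1.61 = 3.053
AT4G21212: ΔΔCt = (29.55−18.19) − (30.70−18.59) = 11.36 − 12.11 = -0.75; fold change = 2^0.75 = 1.682
AT1G49368 has the largest |ΔΔCt| = 2.22.

4.659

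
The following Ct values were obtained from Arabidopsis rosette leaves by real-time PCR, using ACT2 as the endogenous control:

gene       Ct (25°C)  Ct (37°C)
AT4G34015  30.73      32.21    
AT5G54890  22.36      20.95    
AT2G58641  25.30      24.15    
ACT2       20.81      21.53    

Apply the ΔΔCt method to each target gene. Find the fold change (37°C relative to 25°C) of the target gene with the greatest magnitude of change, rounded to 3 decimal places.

AT4G34015: ΔΔCt = (32.21−21.53) − (30.73−20.81) = 10.68 − 9.92 = 0.76; fold change = 2^-0.76 = 0.590
AT5G54890: ΔΔCt = (20.95−21.53) − (22.36−20.81) = -0.58 − 1.55 = -2.13; fold change = 2^2.13 = 4.377
AT2G58641: ΔΔCt = (24.15−21.53) − (25.30−20.81) = 2.62 − 4.49 = -1.87; fold change = 2^1.87 = 3.655
AT5G54890 has the largest |ΔΔCt| = 2.13.

4.377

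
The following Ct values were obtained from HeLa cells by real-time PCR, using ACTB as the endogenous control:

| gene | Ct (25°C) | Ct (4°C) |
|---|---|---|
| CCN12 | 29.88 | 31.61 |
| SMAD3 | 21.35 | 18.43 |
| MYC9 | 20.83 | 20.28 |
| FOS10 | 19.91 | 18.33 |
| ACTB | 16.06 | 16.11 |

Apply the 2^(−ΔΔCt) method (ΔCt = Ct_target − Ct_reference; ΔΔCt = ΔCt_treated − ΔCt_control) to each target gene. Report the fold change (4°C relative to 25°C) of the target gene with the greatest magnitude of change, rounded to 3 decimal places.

7.835

CCN12: ΔΔCt = (31.61−16.11) − (29.88−16.06) = 15.50 − 13.82 = 1.68; fold change = 2^-1.68 = 0.312
SMAD3: ΔΔCt = (18.43−16.11) − (21.35−16.06) = 2.32 − 5.29 = -2.97; fold change = 2^2.97 = 7.835
MYC9: ΔΔCt = (20.28−16.11) − (20.83−16.06) = 4.17 − 4.77 = -0.60; fold change = 2^0.60 = 1.516
FOS10: ΔΔCt = (18.33−16.11) − (19.91−16.06) = 2.22 − 3.85 = -1.63; fold change = 2^1.63 = 3.095
SMAD3 has the largest |ΔΔCt| = 2.97.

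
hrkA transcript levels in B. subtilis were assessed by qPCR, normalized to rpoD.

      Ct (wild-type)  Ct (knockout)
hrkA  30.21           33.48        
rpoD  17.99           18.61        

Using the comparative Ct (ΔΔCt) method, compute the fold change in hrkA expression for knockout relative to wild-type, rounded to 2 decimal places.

0.16

ΔCt(wild-type) = 30.210 − 17.990 = 12.220
ΔCt(knockout) = 33.480 − 18.610 = 14.870
ΔΔCt = 14.870 − 12.220 = 2.650
Fold change = 2^(−2.650) = 0.159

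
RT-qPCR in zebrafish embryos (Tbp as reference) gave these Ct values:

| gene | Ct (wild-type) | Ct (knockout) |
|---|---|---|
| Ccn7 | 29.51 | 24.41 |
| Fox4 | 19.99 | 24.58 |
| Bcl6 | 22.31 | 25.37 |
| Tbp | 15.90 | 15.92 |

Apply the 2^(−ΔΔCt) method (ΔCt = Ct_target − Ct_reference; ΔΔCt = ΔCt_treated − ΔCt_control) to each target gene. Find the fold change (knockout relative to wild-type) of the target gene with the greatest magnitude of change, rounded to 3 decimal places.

Ccn7: ΔΔCt = (24.41−15.92) − (29.51−15.90) = 8.49 − 13.61 = -5.12; fold change = 2^5.12 = 34.776
Fox4: ΔΔCt = (24.58−15.92) − (19.99−15.90) = 8.66 − 4.09 = 4.57; fold change = 2^-4.57 = 0.042
Bcl6: ΔΔCt = (25.37−15.92) − (22.31−15.90) = 9.45 − 6.41 = 3.04; fold change = 2^-3.04 = 0.122
Ccn7 has the largest |ΔΔCt| = 5.12.

34.776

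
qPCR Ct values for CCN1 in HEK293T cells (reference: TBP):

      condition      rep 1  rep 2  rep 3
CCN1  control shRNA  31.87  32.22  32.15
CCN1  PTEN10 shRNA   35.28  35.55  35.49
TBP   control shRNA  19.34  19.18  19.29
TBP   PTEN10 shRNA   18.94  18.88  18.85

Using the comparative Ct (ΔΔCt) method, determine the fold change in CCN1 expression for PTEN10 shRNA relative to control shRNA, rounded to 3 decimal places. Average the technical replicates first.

Mean Ct: CCN1 control shRNA 32.080; CCN1 PTEN10 shRNA 35.440; TBP control shRNA 19.270; TBP PTEN10 shRNA 18.890
ΔCt(control shRNA) = 32.080 − 19.270 = 12.810
ΔCt(PTEN10 shRNA) = 35.440 − 18.890 = 16.550
ΔΔCt = 16.550 − 12.810 = 3.740
Fold change = 2^(−3.740) = 0.0748

0.075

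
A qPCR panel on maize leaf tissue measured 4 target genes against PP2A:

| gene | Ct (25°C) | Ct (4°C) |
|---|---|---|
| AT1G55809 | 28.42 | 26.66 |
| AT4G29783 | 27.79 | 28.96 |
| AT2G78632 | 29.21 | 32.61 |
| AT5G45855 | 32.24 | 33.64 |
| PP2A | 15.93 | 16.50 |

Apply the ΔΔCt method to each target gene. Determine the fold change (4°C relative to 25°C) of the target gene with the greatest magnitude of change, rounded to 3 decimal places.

0.141

AT1G55809: ΔΔCt = (26.66−16.50) − (28.42−15.93) = 10.16 − 12.49 = -2.33; fold change = 2^2.33 = 5.028
AT4G29783: ΔΔCt = (28.96−16.50) − (27.79−15.93) = 12.46 − 11.86 = 0.60; fold change = 2^-0.60 = 0.660
AT2G78632: ΔΔCt = (32.61−16.50) − (29.21−15.93) = 16.11 − 13.28 = 2.83; fold change = 2^-2.83 = 0.141
AT5G45855: ΔΔCt = (33.64−16.50) − (32.24−15.93) = 17.14 − 16.31 = 0.83; fold change = 2^-0.83 = 0.563
AT2G78632 has the largest |ΔΔCt| = 2.83.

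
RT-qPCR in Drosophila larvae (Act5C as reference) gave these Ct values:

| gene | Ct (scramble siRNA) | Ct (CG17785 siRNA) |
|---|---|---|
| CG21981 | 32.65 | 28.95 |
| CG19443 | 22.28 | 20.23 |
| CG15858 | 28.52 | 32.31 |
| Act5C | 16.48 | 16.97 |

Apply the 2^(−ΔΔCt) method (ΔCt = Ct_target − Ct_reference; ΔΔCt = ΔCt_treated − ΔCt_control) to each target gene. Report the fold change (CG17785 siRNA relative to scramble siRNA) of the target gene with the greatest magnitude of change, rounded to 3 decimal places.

CG21981: ΔΔCt = (28.95−16.97) − (32.65−16.48) = 11.98 − 16.17 = -4.19; fold change = 2^4.19 = 18.252
CG19443: ΔΔCt = (20.23−16.97) − (22.28−16.48) = 3.26 − 5.80 = -2.54; fold change = 2^2.54 = 5.816
CG15858: ΔΔCt = (32.31−16.97) − (28.52−16.48) = 15.34 − 12.04 = 3.30; fold change = 2^-3.30 = 0.102
CG21981 has the largest |ΔΔCt| = 4.19.

18.252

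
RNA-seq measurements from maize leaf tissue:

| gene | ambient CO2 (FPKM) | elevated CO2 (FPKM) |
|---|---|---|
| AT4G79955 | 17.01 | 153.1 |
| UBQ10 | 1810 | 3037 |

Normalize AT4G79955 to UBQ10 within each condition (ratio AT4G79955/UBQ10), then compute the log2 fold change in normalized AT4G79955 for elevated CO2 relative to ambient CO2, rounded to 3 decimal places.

AT4G79955/UBQ10 (ambient CO2) = 17.01 / 1810 = 0.0093978
AT4G79955/UBQ10 (elevated CO2) = 153.1 / 3037 = 0.050412
Fold change = 0.050412 / 0.0093978 = 5.3642
log2(5.3642) = 2.4234

2.423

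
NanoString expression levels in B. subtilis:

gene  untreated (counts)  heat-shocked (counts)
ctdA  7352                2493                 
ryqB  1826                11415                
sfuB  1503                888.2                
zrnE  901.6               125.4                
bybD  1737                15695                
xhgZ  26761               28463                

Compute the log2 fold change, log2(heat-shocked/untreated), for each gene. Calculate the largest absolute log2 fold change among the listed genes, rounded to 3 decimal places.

3.176

log2(2493/7352) = -1.560  (ctdA)
log2(11415/1826) = 2.644  (ryqB)
log2(888.2/1503) = -0.759  (sfuB)
log2(125.4/901.6) = -2.846  (zrnE)
log2(15695/1737) = 3.176  (bybD)
log2(28463/26761) = 0.089  (xhgZ)
The largest magnitude belongs to bybD.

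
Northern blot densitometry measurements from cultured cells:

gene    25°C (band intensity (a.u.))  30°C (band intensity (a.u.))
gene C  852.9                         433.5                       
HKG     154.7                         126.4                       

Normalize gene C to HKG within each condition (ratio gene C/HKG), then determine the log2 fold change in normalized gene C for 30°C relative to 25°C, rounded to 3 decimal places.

-0.685

gene C/HKG (25°C) = 852.9 / 154.7 = 5.5133
gene C/HKG (30°C) = 433.5 / 126.4 = 3.4296
Fold change = 3.4296 / 5.5133 = 0.6221
log2(0.6221) = -0.6849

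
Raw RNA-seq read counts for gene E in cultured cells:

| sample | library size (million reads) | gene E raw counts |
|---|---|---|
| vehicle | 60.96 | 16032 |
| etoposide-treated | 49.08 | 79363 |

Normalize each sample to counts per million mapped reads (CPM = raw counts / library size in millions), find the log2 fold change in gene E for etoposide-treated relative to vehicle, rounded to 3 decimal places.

2.620

CPM(vehicle) = 16032 / 60.96 = 262.9921
CPM(etoposide-treated) = 79363 / 49.08 = 1617.0130
Fold change = 1617.0130 / 262.9921 = 6.14852
log2(6.14852) = 2.6202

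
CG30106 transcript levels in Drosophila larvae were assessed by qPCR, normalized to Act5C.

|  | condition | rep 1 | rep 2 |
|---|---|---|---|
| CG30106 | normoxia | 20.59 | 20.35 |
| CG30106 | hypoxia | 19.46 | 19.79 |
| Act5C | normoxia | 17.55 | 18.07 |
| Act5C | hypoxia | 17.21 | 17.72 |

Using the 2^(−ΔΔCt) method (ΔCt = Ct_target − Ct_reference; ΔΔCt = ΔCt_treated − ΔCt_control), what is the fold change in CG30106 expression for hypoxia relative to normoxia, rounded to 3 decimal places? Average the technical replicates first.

Mean Ct: CG30106 normoxia 20.470; CG30106 hypoxia 19.625; Act5C normoxia 17.810; Act5C hypoxia 17.465
ΔCt(normoxia) = 20.470 − 17.810 = 2.660
ΔCt(hypoxia) = 19.625 − 17.465 = 2.160
ΔΔCt = 2.160 − 2.660 = -0.500
Fold change = 2^(−(-0.500)) = 2^0.500 = 1.4142

1.414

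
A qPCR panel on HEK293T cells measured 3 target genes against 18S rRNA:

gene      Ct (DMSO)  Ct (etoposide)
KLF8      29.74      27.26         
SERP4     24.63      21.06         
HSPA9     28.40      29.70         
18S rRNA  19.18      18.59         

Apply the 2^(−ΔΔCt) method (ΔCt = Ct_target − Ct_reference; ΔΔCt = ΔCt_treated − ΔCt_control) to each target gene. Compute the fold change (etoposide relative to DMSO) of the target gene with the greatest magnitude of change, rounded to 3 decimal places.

KLF8: ΔΔCt = (27.26−18.59) − (29.74−19.18) = 8.67 − 10.56 = -1.89; fold change = 2^1.89 = 3.706
SERP4: ΔΔCt = (21.06−18.59) − (24.63−19.18) = 2.47 − 5.45 = -2.98; fold change = 2^2.98 = 7.890
HSPA9: ΔΔCt = (29.70−18.59) − (28.40−19.18) = 11.11 − 9.22 = 1.89; fold change = 2^-1.89 = 0.270
SERP4 has the largest |ΔΔCt| = 2.98.

7.890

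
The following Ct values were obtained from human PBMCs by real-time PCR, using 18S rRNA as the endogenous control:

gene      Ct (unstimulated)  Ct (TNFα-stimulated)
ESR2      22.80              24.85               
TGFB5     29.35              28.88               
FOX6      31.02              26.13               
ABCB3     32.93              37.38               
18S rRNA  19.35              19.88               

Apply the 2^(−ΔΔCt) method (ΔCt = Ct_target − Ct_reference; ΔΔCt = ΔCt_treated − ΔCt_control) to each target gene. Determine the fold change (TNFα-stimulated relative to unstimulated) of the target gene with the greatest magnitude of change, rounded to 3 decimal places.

ESR2: ΔΔCt = (24.85−19.88) − (22.80−19.35) = 4.97 − 3.45 = 1.52; fold change = 2^-1.52 = 0.349
TGFB5: ΔΔCt = (28.88−19.88) − (29.35−19.35) = 9.00 − 10.00 = -1.00; fold change = 2^1.00 = 2.000
FOX6: ΔΔCt = (26.13−19.88) − (31.02−19.35) = 6.25 − 11.67 = -5.42; fold change = 2^5.42 = 42.814
ABCB3: ΔΔCt = (37.38−19.88) − (32.93−19.35) = 17.50 − 13.58 = 3.92; fold change = 2^-3.92 = 0.066
FOX6 has the largest |ΔΔCt| = 5.42.

42.814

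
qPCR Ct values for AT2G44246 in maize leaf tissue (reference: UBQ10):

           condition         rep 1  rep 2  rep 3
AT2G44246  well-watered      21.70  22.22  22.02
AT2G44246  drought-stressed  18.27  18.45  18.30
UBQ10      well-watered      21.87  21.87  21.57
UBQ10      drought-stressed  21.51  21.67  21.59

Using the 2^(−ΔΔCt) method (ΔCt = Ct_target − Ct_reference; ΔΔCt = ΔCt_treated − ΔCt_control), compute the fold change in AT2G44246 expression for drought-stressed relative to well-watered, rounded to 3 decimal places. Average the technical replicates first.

11.004

Mean Ct: AT2G44246 well-watered 21.980; AT2G44246 drought-stressed 18.340; UBQ10 well-watered 21.770; UBQ10 drought-stressed 21.590
ΔCt(well-watered) = 21.980 − 21.770 = 0.210
ΔCt(drought-stressed) = 18.340 − 21.590 = -3.250
ΔΔCt = -3.250 − 0.210 = -3.460
Fold change = 2^(−(-3.460)) = 2^3.460 = 11.0043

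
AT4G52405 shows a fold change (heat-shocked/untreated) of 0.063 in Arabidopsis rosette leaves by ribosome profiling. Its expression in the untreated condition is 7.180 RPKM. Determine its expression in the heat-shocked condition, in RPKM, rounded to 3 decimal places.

heat-shocked expression = 7.180 × 0.063 = 0.452

0.452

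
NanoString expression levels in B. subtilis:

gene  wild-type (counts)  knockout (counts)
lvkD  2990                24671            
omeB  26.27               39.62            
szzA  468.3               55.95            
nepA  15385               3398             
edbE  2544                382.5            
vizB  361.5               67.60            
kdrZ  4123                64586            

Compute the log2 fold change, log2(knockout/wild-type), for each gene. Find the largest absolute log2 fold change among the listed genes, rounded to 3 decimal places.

3.969

log2(24671/2990) = 3.045  (lvkD)
log2(39.62/26.27) = 0.593  (omeB)
log2(55.95/468.3) = -3.065  (szzA)
log2(3398/15385) = -2.179  (nepA)
log2(382.5/2544) = -2.734  (edbE)
log2(67.60/361.5) = -2.419  (vizB)
log2(64586/4123) = 3.969  (kdrZ)
The largest magnitude belongs to kdrZ.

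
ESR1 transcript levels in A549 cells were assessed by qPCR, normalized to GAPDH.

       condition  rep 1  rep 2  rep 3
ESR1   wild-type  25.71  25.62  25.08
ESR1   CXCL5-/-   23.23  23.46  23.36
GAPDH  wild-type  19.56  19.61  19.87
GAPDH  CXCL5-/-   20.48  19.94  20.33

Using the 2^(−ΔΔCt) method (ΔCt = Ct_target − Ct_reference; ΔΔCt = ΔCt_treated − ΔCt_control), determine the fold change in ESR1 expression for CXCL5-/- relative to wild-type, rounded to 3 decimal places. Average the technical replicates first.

6.453

Mean Ct: ESR1 wild-type 25.470; ESR1 CXCL5-/- 23.350; GAPDH wild-type 19.680; GAPDH CXCL5-/- 20.250
ΔCt(wild-type) = 25.470 − 19.680 = 5.790
ΔCt(CXCL5-/-) = 23.350 − 20.250 = 3.100
ΔΔCt = 3.100 − 5.790 = -2.690
Fold change = 2^(−(-2.690)) = 2^2.690 = 6.4531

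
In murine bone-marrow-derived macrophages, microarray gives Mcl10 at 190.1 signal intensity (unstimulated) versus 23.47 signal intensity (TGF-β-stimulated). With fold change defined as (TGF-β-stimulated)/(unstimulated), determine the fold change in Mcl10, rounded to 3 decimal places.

0.123

Fold change = 23.47 / 190.1 = 0.1235
Mcl10 is downregulated.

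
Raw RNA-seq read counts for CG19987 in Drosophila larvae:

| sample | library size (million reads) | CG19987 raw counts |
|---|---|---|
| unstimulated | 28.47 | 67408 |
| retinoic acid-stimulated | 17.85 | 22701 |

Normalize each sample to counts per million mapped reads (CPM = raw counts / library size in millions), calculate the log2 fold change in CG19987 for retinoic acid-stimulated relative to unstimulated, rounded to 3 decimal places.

-0.897

CPM(unstimulated) = 67408 / 28.47 = 2367.6853
CPM(retinoic acid-stimulated) = 22701 / 17.85 = 1271.7647
Fold change = 1271.7647 / 2367.6853 = 0.53713
log2(0.53713) = -0.8966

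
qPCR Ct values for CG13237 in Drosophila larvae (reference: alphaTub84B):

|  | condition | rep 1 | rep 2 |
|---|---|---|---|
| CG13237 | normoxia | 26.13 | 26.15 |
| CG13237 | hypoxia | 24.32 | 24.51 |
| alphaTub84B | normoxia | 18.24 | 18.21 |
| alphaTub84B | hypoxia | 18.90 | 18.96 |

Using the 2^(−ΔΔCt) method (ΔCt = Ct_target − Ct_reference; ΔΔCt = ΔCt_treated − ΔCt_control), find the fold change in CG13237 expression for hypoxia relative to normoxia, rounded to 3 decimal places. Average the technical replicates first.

Mean Ct: CG13237 normoxia 26.140; CG13237 hypoxia 24.415; alphaTub84B normoxia 18.225; alphaTub84B hypoxia 18.930
ΔCt(normoxia) = 26.140 − 18.225 = 7.915
ΔCt(hypoxia) = 24.415 − 18.930 = 5.485
ΔΔCt = 5.485 − 7.915 = -2.430
Fold change = 2^(−(-2.430)) = 2^2.430 = 5.3889

5.389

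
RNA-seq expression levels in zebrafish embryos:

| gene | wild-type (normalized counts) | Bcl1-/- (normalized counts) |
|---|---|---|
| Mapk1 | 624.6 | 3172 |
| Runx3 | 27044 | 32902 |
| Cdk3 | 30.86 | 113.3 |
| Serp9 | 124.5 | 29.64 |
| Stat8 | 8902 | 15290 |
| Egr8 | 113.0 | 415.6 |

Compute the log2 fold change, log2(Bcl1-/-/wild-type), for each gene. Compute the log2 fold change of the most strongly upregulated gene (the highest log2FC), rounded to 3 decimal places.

2.344

log2(3172/624.6) = 2.344  (Mapk1)
log2(32902/27044) = 0.283  (Runx3)
log2(113.3/30.86) = 1.876  (Cdk3)
log2(29.64/124.5) = -2.071  (Serp9)
log2(15290/8902) = 0.780  (Stat8)
log2(415.6/113.0) = 1.879  (Egr8)
Mapk1 is most strongly upregulated.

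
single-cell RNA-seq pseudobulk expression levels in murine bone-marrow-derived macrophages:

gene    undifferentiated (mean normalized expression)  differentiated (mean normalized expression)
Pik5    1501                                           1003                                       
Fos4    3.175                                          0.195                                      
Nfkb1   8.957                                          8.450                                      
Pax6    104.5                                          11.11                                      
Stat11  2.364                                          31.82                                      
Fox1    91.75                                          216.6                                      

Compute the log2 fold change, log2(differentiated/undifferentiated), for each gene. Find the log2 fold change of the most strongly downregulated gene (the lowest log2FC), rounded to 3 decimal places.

-4.025

log2(1003/1501) = -0.582  (Pik5)
log2(0.195/3.175) = -4.025  (Fos4)
log2(8.450/8.957) = -0.084  (Nfkb1)
log2(11.11/104.5) = -3.234  (Pax6)
log2(31.82/2.364) = 3.751  (Stat11)
log2(216.6/91.75) = 1.239  (Fox1)
Fos4 is most strongly downregulated.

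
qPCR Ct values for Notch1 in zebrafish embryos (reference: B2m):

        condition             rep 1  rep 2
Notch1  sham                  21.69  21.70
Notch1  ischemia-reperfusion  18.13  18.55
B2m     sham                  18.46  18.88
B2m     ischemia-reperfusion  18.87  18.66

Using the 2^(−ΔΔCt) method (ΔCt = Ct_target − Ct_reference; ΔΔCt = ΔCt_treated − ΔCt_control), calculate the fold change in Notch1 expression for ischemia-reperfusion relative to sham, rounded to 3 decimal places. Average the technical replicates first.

Mean Ct: Notch1 sham 21.695; Notch1 ischemia-reperfusion 18.340; B2m sham 18.670; B2m ischemia-reperfusion 18.765
ΔCt(sham) = 21.695 − 18.670 = 3.025
ΔCt(ischemia-reperfusion) = 18.340 − 18.765 = -0.425
ΔΔCt = -0.425 − 3.025 = -3.450
Fold change = 2^(−(-3.450)) = 2^3.450 = 10.9283

10.928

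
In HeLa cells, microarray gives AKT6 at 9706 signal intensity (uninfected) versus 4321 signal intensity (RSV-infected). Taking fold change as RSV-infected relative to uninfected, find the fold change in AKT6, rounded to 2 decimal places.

Fold change = 4321 / 9706 = 0.445
AKT6 is downregulated.

0.45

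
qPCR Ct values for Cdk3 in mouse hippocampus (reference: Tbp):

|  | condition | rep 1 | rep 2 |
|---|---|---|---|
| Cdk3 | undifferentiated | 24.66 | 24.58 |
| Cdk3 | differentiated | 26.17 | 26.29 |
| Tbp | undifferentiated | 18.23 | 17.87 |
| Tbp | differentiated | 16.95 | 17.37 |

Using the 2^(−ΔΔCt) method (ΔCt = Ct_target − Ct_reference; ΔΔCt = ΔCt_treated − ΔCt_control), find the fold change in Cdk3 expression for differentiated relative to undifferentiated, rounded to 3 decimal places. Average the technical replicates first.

Mean Ct: Cdk3 undifferentiated 24.620; Cdk3 differentiated 26.230; Tbp undifferentiated 18.050; Tbp differentiated 17.160
ΔCt(undifferentiated) = 24.620 − 18.050 = 6.570
ΔCt(differentiated) = 26.230 − 17.160 = 9.070
ΔΔCt = 9.070 − 6.570 = 2.500
Fold change = 2^(−2.500) = 0.1768

0.177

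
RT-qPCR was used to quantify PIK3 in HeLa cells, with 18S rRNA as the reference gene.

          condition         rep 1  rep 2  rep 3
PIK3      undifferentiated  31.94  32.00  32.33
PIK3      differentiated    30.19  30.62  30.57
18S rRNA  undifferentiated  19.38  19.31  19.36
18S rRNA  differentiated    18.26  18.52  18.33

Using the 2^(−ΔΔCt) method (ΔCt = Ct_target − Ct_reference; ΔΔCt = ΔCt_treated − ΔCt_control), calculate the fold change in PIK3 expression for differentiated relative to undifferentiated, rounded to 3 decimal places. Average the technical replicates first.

Mean Ct: PIK3 undifferentiated 32.090; PIK3 differentiated 30.460; 18S rRNA undifferentiated 19.350; 18S rRNA differentiated 18.370
ΔCt(undifferentiated) = 32.090 − 19.350 = 12.740
ΔCt(differentiated) = 30.460 − 18.370 = 12.090
ΔΔCt = 12.090 − 12.740 = -0.650
Fold change = 2^(−(-0.650)) = 2^0.650 = 1.5692

1.569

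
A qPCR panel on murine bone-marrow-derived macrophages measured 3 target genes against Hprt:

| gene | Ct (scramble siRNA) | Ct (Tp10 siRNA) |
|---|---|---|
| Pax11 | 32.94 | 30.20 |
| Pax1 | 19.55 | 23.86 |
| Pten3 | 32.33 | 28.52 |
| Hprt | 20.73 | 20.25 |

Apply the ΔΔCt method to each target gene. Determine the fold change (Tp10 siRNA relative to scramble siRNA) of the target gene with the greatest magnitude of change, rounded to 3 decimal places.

0.036

Pax11: ΔΔCt = (30.20−20.25) − (32.94−20.73) = 9.95 − 12.21 = -2.26; fold change = 2^2.26 = 4.790
Pax1: ΔΔCt = (23.86−20.25) − (19.55−20.73) = 3.61 − (-1.18) = 4.79; fold change = 2^-4.79 = 0.036
Pten3: ΔΔCt = (28.52−20.25) − (32.33−20.73) = 8.27 − 11.60 = -3.33; fold change = 2^3.33 = 10.056
Pax1 has the largest |ΔΔCt| = 4.79.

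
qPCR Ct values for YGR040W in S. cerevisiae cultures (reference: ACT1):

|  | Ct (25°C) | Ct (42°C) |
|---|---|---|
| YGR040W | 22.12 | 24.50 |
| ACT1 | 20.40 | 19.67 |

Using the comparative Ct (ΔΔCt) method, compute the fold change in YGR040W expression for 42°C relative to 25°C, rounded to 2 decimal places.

ΔCt(25°C) = 22.120 − 20.400 = 1.720
ΔCt(42°C) = 24.500 − 19.670 = 4.830
ΔΔCt = 4.830 − 1.720 = 3.110
Fold change = 2^(−3.110) = 0.116

0.12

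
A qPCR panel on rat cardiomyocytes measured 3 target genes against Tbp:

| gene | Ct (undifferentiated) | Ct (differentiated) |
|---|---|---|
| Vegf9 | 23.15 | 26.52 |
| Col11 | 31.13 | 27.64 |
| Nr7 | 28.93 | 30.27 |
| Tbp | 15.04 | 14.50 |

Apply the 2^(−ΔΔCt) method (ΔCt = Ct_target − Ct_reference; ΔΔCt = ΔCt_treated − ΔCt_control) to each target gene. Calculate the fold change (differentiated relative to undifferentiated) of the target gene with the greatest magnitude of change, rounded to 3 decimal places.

Vegf9: ΔΔCt = (26.52−14.50) − (23.15−15.04) = 12.02 − 8.11 = 3.91; fold change = 2^-3.91 = 0.067
Col11: ΔΔCt = (27.64−14.50) − (31.13−15.04) = 13.14 − 16.09 = -2.95; fold change = 2^2.95 = 7.727
Nr7: ΔΔCt = (30.27−14.50) − (28.93−15.04) = 15.77 − 13.89 = 1.88; fold change = 2^-1.88 = 0.272
Vegf9 has the largest |ΔΔCt| = 3.91.

0.067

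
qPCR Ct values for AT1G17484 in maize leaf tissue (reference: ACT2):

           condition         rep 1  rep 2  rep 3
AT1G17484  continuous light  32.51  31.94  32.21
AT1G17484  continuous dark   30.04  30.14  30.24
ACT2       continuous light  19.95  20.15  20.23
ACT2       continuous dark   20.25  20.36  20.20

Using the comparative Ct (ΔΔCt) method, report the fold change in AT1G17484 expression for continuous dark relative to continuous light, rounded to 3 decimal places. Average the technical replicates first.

4.724

Mean Ct: AT1G17484 continuous light 32.220; AT1G17484 continuous dark 30.140; ACT2 continuous light 20.110; ACT2 continuous dark 20.270
ΔCt(continuous light) = 32.220 − 20.110 = 12.110
ΔCt(continuous dark) = 30.140 − 20.270 = 9.870
ΔΔCt = 9.870 − 12.110 = -2.240
Fold change = 2^(−(-2.240)) = 2^2.240 = 4.7240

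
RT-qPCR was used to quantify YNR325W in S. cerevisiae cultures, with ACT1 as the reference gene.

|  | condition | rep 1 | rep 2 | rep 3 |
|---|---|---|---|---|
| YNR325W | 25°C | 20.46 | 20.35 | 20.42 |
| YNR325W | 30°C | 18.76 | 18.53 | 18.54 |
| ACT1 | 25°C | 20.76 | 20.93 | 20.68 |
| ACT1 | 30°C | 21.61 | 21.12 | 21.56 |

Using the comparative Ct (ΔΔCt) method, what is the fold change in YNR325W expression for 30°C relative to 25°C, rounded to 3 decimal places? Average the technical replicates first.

Mean Ct: YNR325W 25°C 20.410; YNR325W 30°C 18.610; ACT1 25°C 20.790; ACT1 30°C 21.430
ΔCt(25°C) = 20.410 − 20.790 = -0.380
ΔCt(30°C) = 18.610 − 21.430 = -2.820
ΔΔCt = -2.820 − (-0.380) = -2.440
Fold change = 2^(−(-2.440)) = 2^2.440 = 5.4264

5.426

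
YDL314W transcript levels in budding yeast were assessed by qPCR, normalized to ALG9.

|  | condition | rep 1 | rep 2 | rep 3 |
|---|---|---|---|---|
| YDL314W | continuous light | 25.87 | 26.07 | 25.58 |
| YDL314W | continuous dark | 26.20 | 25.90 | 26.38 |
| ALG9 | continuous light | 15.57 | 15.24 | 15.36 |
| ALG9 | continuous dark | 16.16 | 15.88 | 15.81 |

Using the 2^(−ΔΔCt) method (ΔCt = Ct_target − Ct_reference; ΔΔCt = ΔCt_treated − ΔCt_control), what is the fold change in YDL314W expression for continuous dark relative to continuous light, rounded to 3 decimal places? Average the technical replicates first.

Mean Ct: YDL314W continuous light 25.840; YDL314W continuous dark 26.160; ALG9 continuous light 15.390; ALG9 continuous dark 15.950
ΔCt(continuous light) = 25.840 − 15.390 = 10.450
ΔCt(continuous dark) = 26.160 − 15.950 = 10.210
ΔΔCt = 10.210 − 10.450 = -0.240
Fold change = 2^(−(-0.240)) = 2^0.240 = 1.1810

1.181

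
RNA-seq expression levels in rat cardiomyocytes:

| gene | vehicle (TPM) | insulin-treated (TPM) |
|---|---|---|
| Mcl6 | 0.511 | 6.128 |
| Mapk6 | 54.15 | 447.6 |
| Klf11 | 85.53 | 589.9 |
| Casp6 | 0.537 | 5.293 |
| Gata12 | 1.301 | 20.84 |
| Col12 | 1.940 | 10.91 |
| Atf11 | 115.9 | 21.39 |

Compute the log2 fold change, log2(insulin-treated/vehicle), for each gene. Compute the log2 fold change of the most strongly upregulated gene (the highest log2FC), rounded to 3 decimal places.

log2(6.128/0.511) = 3.584  (Mcl6)
log2(447.6/54.15) = 3.047  (Mapk6)
log2(589.9/85.53) = 2.786  (Klf11)
log2(5.293/0.537) = 3.301  (Casp6)
log2(20.84/1.301) = 4.002  (Gata12)
log2(10.91/1.940) = 2.492  (Col12)
log2(21.39/115.9) = -2.438  (Atf11)
Gata12 is most strongly upregulated.

4.002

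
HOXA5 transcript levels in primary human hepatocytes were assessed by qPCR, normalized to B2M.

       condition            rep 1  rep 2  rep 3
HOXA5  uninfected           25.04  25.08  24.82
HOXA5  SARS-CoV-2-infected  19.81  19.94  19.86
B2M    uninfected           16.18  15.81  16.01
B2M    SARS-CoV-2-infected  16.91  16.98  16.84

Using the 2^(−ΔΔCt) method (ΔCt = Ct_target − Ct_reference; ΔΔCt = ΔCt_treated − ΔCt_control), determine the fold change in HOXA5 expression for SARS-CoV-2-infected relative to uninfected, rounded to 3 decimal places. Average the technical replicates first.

64.893

Mean Ct: HOXA5 uninfected 24.980; HOXA5 SARS-CoV-2-infected 19.870; B2M uninfected 16.000; B2M SARS-CoV-2-infected 16.910
ΔCt(uninfected) = 24.980 − 16.000 = 8.980
ΔCt(SARS-CoV-2-infected) = 19.870 − 16.910 = 2.960
ΔΔCt = 2.960 − 8.980 = -6.020
Fold change = 2^(−(-6.020)) = 2^6.020 = 64.8934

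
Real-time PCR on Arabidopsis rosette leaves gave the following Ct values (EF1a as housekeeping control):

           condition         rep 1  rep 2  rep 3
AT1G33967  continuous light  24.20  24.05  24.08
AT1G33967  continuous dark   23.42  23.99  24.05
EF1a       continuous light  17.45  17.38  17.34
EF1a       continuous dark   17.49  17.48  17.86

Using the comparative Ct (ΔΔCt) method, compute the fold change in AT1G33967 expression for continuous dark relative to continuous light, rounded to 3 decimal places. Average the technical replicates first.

1.424

Mean Ct: AT1G33967 continuous light 24.110; AT1G33967 continuous dark 23.820; EF1a continuous light 17.390; EF1a continuous dark 17.610
ΔCt(continuous light) = 24.110 − 17.390 = 6.720
ΔCt(continuous dark) = 23.820 − 17.610 = 6.210
ΔΔCt = 6.210 − 6.720 = -0.510
Fold change = 2^(−(-0.510)) = 2^0.510 = 1.4241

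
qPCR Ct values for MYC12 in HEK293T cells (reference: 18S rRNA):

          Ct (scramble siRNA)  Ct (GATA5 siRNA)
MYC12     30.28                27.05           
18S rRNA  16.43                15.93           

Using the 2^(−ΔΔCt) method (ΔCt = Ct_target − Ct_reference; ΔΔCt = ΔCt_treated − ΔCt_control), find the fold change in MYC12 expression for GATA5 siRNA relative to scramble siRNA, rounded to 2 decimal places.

6.63

ΔCt(scramble siRNA) = 30.280 − 16.430 = 13.850
ΔCt(GATA5 siRNA) = 27.050 − 15.930 = 11.120
ΔΔCt = 11.120 − 13.850 = -2.730
Fold change = 2^(−(-2.730)) = 2^2.730 = 6.635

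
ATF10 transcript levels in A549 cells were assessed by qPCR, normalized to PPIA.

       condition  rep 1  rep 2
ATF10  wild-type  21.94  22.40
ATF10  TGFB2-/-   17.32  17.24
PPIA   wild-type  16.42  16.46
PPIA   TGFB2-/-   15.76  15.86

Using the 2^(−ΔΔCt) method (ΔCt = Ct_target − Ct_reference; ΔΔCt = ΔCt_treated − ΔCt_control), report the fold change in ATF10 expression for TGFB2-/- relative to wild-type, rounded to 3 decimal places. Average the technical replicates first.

Mean Ct: ATF10 wild-type 22.170; ATF10 TGFB2-/- 17.280; PPIA wild-type 16.440; PPIA TGFB2-/- 15.810
ΔCt(wild-type) = 22.170 − 16.440 = 5.730
ΔCt(TGFB2-/-) = 17.280 − 15.810 = 1.470
ΔΔCt = 1.470 − 5.730 = -4.260
Fold change = 2^(−(-4.260)) = 2^4.260 = 19.1597

19.160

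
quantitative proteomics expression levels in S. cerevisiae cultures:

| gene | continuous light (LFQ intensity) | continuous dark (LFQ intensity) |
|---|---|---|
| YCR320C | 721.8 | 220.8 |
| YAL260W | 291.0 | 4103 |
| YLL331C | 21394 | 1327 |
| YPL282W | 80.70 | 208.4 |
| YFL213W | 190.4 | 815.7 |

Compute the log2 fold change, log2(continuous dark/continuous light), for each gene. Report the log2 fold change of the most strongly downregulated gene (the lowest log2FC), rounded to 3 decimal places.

-4.011

log2(220.8/721.8) = -1.709  (YCR320C)
log2(4103/291.0) = 3.818  (YAL260W)
log2(1327/21394) = -4.011  (YLL331C)
log2(208.4/80.70) = 1.369  (YPL282W)
log2(815.7/190.4) = 2.099  (YFL213W)
YLL331C is most strongly downregulated.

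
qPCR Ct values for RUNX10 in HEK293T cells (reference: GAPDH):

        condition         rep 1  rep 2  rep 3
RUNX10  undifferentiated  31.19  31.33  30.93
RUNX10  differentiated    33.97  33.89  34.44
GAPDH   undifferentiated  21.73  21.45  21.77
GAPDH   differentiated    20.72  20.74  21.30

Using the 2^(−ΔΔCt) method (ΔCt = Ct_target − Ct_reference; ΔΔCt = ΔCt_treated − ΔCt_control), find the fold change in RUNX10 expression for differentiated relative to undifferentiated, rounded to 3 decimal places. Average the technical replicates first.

Mean Ct: RUNX10 undifferentiated 31.150; RUNX10 differentiated 34.100; GAPDH undifferentiated 21.650; GAPDH differentiated 20.920
ΔCt(undifferentiated) = 31.150 − 21.650 = 9.500
ΔCt(differentiated) = 34.100 − 20.920 = 13.180
ΔΔCt = 13.180 − 9.500 = 3.680
Fold change = 2^(−3.680) = 0.0780

0.078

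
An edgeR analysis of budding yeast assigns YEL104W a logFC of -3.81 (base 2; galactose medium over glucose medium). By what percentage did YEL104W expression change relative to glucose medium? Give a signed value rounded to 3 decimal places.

Fold change = 2^(-3.81) = 0.0713
Percent change = (FC − 1) × 100% = (0.0713 − 1) × 100 = -92.870%

-92.870%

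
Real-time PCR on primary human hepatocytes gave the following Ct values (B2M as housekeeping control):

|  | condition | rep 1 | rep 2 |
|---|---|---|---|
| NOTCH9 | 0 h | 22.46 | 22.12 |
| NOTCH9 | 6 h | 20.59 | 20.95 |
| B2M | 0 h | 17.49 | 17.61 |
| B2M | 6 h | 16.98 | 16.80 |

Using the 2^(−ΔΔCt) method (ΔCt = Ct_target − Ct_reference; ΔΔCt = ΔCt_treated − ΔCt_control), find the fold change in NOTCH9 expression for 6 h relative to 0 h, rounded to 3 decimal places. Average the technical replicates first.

Mean Ct: NOTCH9 0 h 22.290; NOTCH9 6 h 20.770; B2M 0 h 17.550; B2M 6 h 16.890
ΔCt(0 h) = 22.290 − 17.550 = 4.740
ΔCt(6 h) = 20.770 − 16.890 = 3.880
ΔΔCt = 3.880 − 4.740 = -0.860
Fold change = 2^(−(-0.860)) = 2^0.860 = 1.8150

1.815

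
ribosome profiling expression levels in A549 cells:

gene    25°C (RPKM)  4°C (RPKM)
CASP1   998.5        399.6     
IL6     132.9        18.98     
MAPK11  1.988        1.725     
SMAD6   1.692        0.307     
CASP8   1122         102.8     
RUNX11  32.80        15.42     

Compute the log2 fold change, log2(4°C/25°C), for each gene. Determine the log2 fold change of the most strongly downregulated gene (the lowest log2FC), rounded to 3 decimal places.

-3.448

log2(399.6/998.5) = -1.321  (CASP1)
log2(18.98/132.9) = -2.808  (IL6)
log2(1.725/1.988) = -0.205  (MAPK11)
log2(0.307/1.692) = -2.462  (SMAD6)
log2(102.8/1122) = -3.448  (CASP8)
log2(15.42/32.80) = -1.089  (RUNX11)
CASP8 is most strongly downregulated.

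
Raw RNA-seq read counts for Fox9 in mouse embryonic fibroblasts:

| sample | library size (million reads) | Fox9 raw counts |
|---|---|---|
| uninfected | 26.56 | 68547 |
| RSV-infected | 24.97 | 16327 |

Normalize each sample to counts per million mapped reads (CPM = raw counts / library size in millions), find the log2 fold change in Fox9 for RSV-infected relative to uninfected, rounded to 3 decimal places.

CPM(uninfected) = 68547 / 26.56 = 2580.8358
CPM(RSV-infected) = 16327 / 24.97 = 653.8646
Fold change = 653.8646 / 2580.8358 = 0.25335
log2(0.25335) = -1.9808

-1.981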